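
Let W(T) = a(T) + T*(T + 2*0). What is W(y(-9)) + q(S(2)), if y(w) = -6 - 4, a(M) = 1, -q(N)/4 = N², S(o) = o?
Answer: 85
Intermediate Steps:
q(N) = -4*N²
y(w) = -10
W(T) = 1 + T² (W(T) = 1 + T*(T + 2*0) = 1 + T*(T + 0) = 1 + T*T = 1 + T²)
W(y(-9)) + q(S(2)) = (1 + (-10)²) - 4*2² = (1 + 100) - 4*4 = 101 - 16 = 85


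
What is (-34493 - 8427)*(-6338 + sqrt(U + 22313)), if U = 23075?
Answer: 272026960 - 85840*sqrt(11347) ≈ 2.6288e+8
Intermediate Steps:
(-34493 - 8427)*(-6338 + sqrt(U + 22313)) = (-34493 - 8427)*(-6338 + sqrt(23075 + 22313)) = -42920*(-6338 + sqrt(45388)) = -42920*(-6338 + 2*sqrt(11347)) = 272026960 - 85840*sqrt(11347)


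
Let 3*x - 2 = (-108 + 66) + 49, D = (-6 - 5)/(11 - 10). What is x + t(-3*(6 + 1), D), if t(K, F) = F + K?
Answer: -29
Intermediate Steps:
D = -11 (D = -11/1 = -11*1 = -11)
x = 3 (x = 2/3 + ((-108 + 66) + 49)/3 = 2/3 + (-42 + 49)/3 = 2/3 + (1/3)*7 = 2/3 + 7/3 = 3)
x + t(-3*(6 + 1), D) = 3 + (-11 - 3*(6 + 1)) = 3 + (-11 - 3*7) = 3 + (-11 - 21) = 3 - 32 = -29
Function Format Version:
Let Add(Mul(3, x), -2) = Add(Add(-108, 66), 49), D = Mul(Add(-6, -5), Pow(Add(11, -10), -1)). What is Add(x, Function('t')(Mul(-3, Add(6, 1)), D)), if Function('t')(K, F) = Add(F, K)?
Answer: -29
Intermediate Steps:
D = -11 (D = Mul(-11, Pow(1, -1)) = Mul(-11, 1) = -11)
x = 3 (x = Add(Rational(2, 3), Mul(Rational(1, 3), Add(Add(-108, 66), 49))) = Add(Rational(2, 3), Mul(Rational(1, 3), Add(-42, 49))) = Add(Rational(2, 3), Mul(Rational(1, 3), 7)) = Add(Rational(2, 3), Rational(7, 3)) = 3)
Add(x, Function('t')(Mul(-3, Add(6, 1)), D)) = Add(3, Add(-11, Mul(-3, Add(6, 1)))) = Add(3, Add(-11, Mul(-3, 7))) = Add(3, Add(-11, -21)) = Add(3, -32) = -29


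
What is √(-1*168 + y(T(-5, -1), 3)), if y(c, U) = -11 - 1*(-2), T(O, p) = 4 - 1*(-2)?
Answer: I*√177 ≈ 13.304*I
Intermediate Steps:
T(O, p) = 6 (T(O, p) = 4 + 2 = 6)
y(c, U) = -9 (y(c, U) = -11 + 2 = -9)
√(-1*168 + y(T(-5, -1), 3)) = √(-1*168 - 9) = √(-168 - 9) = √(-177) = I*√177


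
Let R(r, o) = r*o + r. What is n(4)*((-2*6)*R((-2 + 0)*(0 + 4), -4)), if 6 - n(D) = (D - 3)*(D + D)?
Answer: 576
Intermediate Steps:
R(r, o) = r + o*r (R(r, o) = o*r + r = r + o*r)
n(D) = 6 - 2*D*(-3 + D) (n(D) = 6 - (D - 3)*(D + D) = 6 - (-3 + D)*2*D = 6 - 2*D*(-3 + D))
n(4)*((-2*6)*R((-2 + 0)*(0 + 4), -4)) = (6 - 2*4² + 6*4)*((-2*6)*(((-2 + 0)*(0 + 4))*(1 - 4))) = (6 - 2*16 + 24)*(-12*(-2*4)*(-3)) = (6 - 32 + 24)*(-(-96)*(-3)) = -(-24)*24 = -2*(-288) = 576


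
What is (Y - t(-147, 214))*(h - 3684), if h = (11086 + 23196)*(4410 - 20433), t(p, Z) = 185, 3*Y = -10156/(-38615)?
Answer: 784449163864982/7723 ≈ 1.0157e+11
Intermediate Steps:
Y = 10156/115845 (Y = (-10156/(-38615))/3 = (-10156*(-1/38615))/3 = (1/3)*(10156/38615) = 10156/115845 ≈ 0.087669)
h = -549300486 (h = 34282*(-16023) = -549300486)
(Y - t(-147, 214))*(h - 3684) = (10156/115845 - 1*185)*(-549300486 - 3684) = (10156/115845 - 185)*(-549304170) = -21421169/115845*(-549304170) = 784449163864982/7723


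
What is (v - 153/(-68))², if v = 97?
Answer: 157609/16 ≈ 9850.6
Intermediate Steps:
(v - 153/(-68))² = (97 - 153/(-68))² = (97 - 153*(-1/68))² = (97 + 9/4)² = (397/4)² = 157609/16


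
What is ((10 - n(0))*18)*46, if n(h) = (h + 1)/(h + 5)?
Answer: 40572/5 ≈ 8114.4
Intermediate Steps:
n(h) = (1 + h)/(5 + h)
((10 - n(0))*18)*46 = ((10 - (1 + 0)/(5 + 0))*18)*46 = ((10 - 1/5)*18)*46 = ((10 - 1*⅕)*18)*46 = ((10 - ⅕)*18)*46 = ((49/5)*18)*46 = (882/5)*46 = 40572/5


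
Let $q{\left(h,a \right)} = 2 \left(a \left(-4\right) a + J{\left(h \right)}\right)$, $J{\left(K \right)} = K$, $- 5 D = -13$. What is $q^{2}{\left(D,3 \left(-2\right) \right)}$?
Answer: $\frac{1999396}{25} \approx 79976.0$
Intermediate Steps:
$D = \frac{13}{5}$ ($D = \left(- \frac{1}{5}\right) \left(-13\right) = \frac{13}{5} \approx 2.6$)
$q{\left(h,a \right)} = - 8 a^{2} + 2 h$ ($q{\left(h,a \right)} = 2 \left(a \left(-4\right) a + h\right) = 2 \left(- 4 a a + h\right) = 2 \left(- 4 a^{2} + h\right) = 2 \left(h - 4 a^{2}\right) = - 8 a^{2} + 2 h$)
$q^{2}{\left(D,3 \left(-2\right) \right)} = \left(- 8 \left(3 \left(-2\right)\right)^{2} + 2 \cdot \frac{13}{5}\right)^{2} = \left(- 8 \left(-6\right)^{2} + \frac{26}{5}\right)^{2} = \left(\left(-8\right) 36 + \frac{26}{5}\right)^{2} = \left(-288 + \frac{26}{5}\right)^{2} = \left(- \frac{1414}{5}\right)^{2} = \frac{1999396}{25}$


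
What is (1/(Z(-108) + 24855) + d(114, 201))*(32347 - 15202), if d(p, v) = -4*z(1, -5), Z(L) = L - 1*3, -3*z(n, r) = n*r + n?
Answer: -754191405/8248 ≈ -91439.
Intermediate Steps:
z(n, r) = -n/3 - n*r/3 (z(n, r) = -(n*r + n)/3 = -(n + n*r)/3 = -n/3 - n*r/3)
Z(L) = -3 + L (Z(L) = L - 3 = -3 + L)
d(p, v) = -16/3 (d(p, v) = -(-4)*(1 - 5)/3 = -(-4)*(-4)/3 = -4*4/3 = -16/3)
(1/(Z(-108) + 24855) + d(114, 201))*(32347 - 15202) = (1/((-3 - 108) + 24855) - 16/3)*(32347 - 15202) = (1/(-111 + 24855) - 16/3)*17145 = (1/24744 - 16/3)*17145 = -43989/8248*17145 = -754191405/8248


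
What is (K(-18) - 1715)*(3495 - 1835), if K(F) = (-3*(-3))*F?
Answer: -3115820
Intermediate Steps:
K(F) = 9*F
(K(-18) - 1715)*(3495 - 1835) = (9*(-18) - 1715)*(3495 - 1835) = (-162 - 1715)*1660 = -1877*1660 = -3115820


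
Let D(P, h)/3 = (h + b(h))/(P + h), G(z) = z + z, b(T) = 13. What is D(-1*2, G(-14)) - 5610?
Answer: -11217/2 ≈ -5608.5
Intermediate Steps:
G(z) = 2*z
D(P, h) = 3*(13 + h)/(P + h) (D(P, h) = 3*((h + 13)/(P + h)) = 3*((13 + h)/(P + h)) = 3*(13 + h)/(P + h))
D(-1*2, G(-14)) - 5610 = 3*(13 + 2*(-14))/(-1*2 + 2*(-14)) - 5610 = 3*(13 - 28)/(-2 - 28) - 5610 = 3*(-15)/(-30) - 5610 = 3*(-1/30)*(-15) - 5610 = 3/2 - 5610 = -11217/2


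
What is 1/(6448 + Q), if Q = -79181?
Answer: -1/72733 ≈ -1.3749e-5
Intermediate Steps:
1/(6448 + Q) = 1/(6448 - 79181) = 1/(-72733) = -1/72733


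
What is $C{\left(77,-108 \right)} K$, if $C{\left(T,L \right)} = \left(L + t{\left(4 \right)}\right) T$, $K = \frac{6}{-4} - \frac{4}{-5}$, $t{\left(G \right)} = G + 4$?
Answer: $5390$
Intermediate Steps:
$t{\left(G \right)} = 4 + G$
$K = - \frac{7}{10}$ ($K = 6 \left(- \frac{1}{4}\right) - - \frac{4}{5} = - \frac{3}{2} + \frac{4}{5} = - \frac{7}{10} \approx -0.7$)
$C{\left(T,L \right)} = T \left(8 + L\right)$ ($C{\left(T,L \right)} = \left(L + \left(4 + 4\right)\right) T = \left(L + 8\right) T = \left(8 + L\right) T = T \left(8 + L\right)$)
$C{\left(77,-108 \right)} K = 77 \left(8 - 108\right) \left(- \frac{7}{10}\right) = 77 \left(-100\right) \left(- \frac{7}{10}\right) = \left(-7700\right) \left(- \frac{7}{10}\right) = 5390$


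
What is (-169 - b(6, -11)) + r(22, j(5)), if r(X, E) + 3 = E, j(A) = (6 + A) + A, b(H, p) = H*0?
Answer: -156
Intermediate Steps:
b(H, p) = 0
j(A) = 6 + 2*A
r(X, E) = -3 + E
(-169 - b(6, -11)) + r(22, j(5)) = (-169 - 1*0) + (-3 + (6 + 2*5)) = (-169 + 0) + (-3 + (6 + 10)) = -169 + (-3 + 16) = -169 + 13 = -156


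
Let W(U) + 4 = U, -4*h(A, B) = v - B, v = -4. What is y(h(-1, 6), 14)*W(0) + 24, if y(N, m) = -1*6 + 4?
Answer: 32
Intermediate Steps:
h(A, B) = 1 + B/4 (h(A, B) = -(-4 - B)/4 = 1 + B/4)
W(U) = -4 + U
y(N, m) = -2 (y(N, m) = -6 + 4 = -2)
y(h(-1, 6), 14)*W(0) + 24 = -2*(-4 + 0) + 24 = -2*(-4) + 24 = 8 + 24 = 32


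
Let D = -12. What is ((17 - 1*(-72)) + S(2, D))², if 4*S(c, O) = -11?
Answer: 119025/16 ≈ 7439.1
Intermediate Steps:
S(c, O) = -11/4 (S(c, O) = (¼)*(-11) = -11/4)
((17 - 1*(-72)) + S(2, D))² = ((17 - 1*(-72)) - 11/4)² = ((17 + 72) - 11/4)² = (89 - 11/4)² = (345/4)² = 119025/16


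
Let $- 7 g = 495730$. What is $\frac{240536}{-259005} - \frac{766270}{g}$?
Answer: $\frac{228013181}{23051445} \approx 9.8915$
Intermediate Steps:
$g = - \frac{495730}{7}$ ($g = \left(- \frac{1}{7}\right) 495730 = - \frac{495730}{7} \approx -70819.0$)
$\frac{240536}{-259005} - \frac{766270}{g} = \frac{240536}{-259005} - \frac{766270}{- \frac{495730}{7}} = 240536 \left(- \frac{1}{259005}\right) - - \frac{536389}{49573} = - \frac{240536}{259005} + \frac{536389}{49573} = \frac{228013181}{23051445}$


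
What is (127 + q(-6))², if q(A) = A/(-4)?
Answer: 66049/4 ≈ 16512.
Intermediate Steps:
q(A) = -A/4 (q(A) = A*(-¼) = -A/4)
(127 + q(-6))² = (127 - ¼*(-6))² = (127 + 3/2)² = (257/2)² = 66049/4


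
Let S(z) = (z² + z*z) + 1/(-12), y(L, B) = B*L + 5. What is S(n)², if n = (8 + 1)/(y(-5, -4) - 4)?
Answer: 27889/345744 ≈ 0.080664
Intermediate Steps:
y(L, B) = 5 + B*L
n = 3/7 (n = (8 + 1)/((5 - 4*(-5)) - 4) = 9/((5 + 20) - 4) = 9/(25 - 4) = 9/21 = 9*(1/21) = 3/7 ≈ 0.42857)
S(z) = -1/12 + 2*z² (S(z) = (z² + z²) - 1/12 = 2*z² - 1/12 = -1/12 + 2*z²)
S(n)² = (-1/12 + 2*(3/7)²)² = (-1/12 + 2*(9/49))² = (-1/12 + 18/49)² = (167/588)² = 27889/345744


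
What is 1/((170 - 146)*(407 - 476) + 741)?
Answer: -1/915 ≈ -0.0010929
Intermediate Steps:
1/((170 - 146)*(407 - 476) + 741) = 1/(24*(-69) + 741) = 1/(-1656 + 741) = 1/(-915) = -1/915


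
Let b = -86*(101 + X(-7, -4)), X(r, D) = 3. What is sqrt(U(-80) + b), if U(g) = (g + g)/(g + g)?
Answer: I*sqrt(8943) ≈ 94.567*I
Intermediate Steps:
U(g) = 1 (U(g) = (2*g)/((2*g)) = (2*g)*(1/(2*g)) = 1)
b = -8944 (b = -86*(101 + 3) = -86*104 = -8944)
sqrt(U(-80) + b) = sqrt(1 - 8944) = sqrt(-8943) = I*sqrt(8943)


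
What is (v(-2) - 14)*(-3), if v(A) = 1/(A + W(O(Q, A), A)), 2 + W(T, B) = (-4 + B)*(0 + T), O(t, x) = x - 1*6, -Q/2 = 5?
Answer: 1845/44 ≈ 41.932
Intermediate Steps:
Q = -10 (Q = -2*5 = -10)
O(t, x) = -6 + x (O(t, x) = x - 6 = -6 + x)
W(T, B) = -2 + T*(-4 + B) (W(T, B) = -2 + (-4 + B)*(0 + T) = -2 + (-4 + B)*T = -2 + T*(-4 + B))
v(A) = 1/(22 - 3*A + A*(-6 + A)) (v(A) = 1/(A + (-2 - 4*(-6 + A) + A*(-6 + A))) = 1/(A + (-2 + (24 - 4*A) + A*(-6 + A))) = 1/(A + (22 - 4*A + A*(-6 + A))) = 1/(22 - 3*A + A*(-6 + A)))
(v(-2) - 14)*(-3) = (1/(22 + (-2)² - 9*(-2)) - 14)*(-3) = (1/(22 + 4 + 18) - 14)*(-3) = (1/44 - 14)*(-3) = -615/44*(-3) = 1845/44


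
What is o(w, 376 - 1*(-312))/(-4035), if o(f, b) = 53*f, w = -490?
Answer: 5194/807 ≈ 6.4362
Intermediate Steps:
o(w, 376 - 1*(-312))/(-4035) = (53*(-490))/(-4035) = -25970*(-1/4035) = 5194/807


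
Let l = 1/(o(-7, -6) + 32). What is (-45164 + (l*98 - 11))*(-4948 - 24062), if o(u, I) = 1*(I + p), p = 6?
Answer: 10483503255/8 ≈ 1.3104e+9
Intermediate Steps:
o(u, I) = 6 + I (o(u, I) = 1*(I + 6) = 1*(6 + I) = 6 + I)
l = 1/32 (l = 1/((6 - 6) + 32) = 1/(0 + 32) = 1/32 ≈ 0.031250)
(-45164 + (l*98 - 11))*(-4948 - 24062) = (-45164 + ((1/32)*98 - 11))*(-4948 - 24062) = (-45164 + (49/16 - 11))*(-29010) = (-45164 - 127/16)*(-29010) = -722751/16*(-29010) = 10483503255/8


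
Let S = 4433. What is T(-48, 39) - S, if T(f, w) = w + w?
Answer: -4355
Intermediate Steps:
T(f, w) = 2*w
T(-48, 39) - S = 2*39 - 1*4433 = 78 - 4433 = -4355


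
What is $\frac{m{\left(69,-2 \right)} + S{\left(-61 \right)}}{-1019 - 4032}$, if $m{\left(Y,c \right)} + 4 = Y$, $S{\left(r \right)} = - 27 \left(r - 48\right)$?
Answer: $- \frac{3008}{5051} \approx -0.59553$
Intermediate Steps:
$S{\left(r \right)} = 1296 - 27 r$ ($S{\left(r \right)} = - 27 \left(-48 + r\right) = 1296 - 27 r$)
$m{\left(Y,c \right)} = -4 + Y$
$\frac{m{\left(69,-2 \right)} + S{\left(-61 \right)}}{-1019 - 4032} = \frac{\left(-4 + 69\right) + \left(1296 - -1647\right)}{-1019 - 4032} = \frac{65 + \left(1296 + 1647\right)}{-5051} = \left(65 + 2943\right) \left(- \frac{1}{5051}\right) = 3008 \left(- \frac{1}{5051}\right) = - \frac{3008}{5051}$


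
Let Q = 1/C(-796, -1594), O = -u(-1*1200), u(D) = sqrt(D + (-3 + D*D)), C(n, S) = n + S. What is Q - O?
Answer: -1/2390 + sqrt(1438797) ≈ 1199.5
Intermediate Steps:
C(n, S) = S + n
u(D) = sqrt(-3 + D + D**2) (u(D) = sqrt(D + (-3 + D**2)) = sqrt(-3 + D + D**2))
O = -sqrt(1438797) (O = -sqrt(-3 - 1*1200 + (-1*1200)**2) = -sqrt(-3 - 1200 + (-1200)**2) = -sqrt(-3 - 1200 + 1440000) = -sqrt(1438797) ≈ -1199.5)
Q = -1/2390 (Q = 1/(-1594 - 796) = 1/(-2390) = -1/2390 ≈ -0.00041841)
Q - O = -1/2390 - (-1)*sqrt(1438797) = -1/2390 + sqrt(1438797)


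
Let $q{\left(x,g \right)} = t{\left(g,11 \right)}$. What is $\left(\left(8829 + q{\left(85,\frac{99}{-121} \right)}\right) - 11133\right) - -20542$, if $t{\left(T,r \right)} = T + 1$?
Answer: $\frac{200620}{11} \approx 18238.0$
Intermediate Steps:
$t{\left(T,r \right)} = 1 + T$
$q{\left(x,g \right)} = 1 + g$
$\left(\left(8829 + q{\left(85,\frac{99}{-121} \right)}\right) - 11133\right) - -20542 = \left(\left(8829 + \left(1 + \frac{99}{-121}\right)\right) - 11133\right) - -20542 = \left(\left(8829 + \left(1 + 99 \left(- \frac{1}{121}\right)\right)\right) - 11133\right) + 20542 = \left(\left(8829 + \left(1 - \frac{9}{11}\right)\right) - 11133\right) + 20542 = \left(\left(8829 + \frac{2}{11}\right) - 11133\right) + 20542 = \left(\frac{97121}{11} - 11133\right) + 20542 = - \frac{25342}{11} + 20542 = \frac{200620}{11}$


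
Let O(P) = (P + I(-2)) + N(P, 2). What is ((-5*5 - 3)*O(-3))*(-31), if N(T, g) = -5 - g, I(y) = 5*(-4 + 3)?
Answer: -13020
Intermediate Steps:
I(y) = -5 (I(y) = 5*(-1) = -5)
O(P) = -12 + P (O(P) = (P - 5) + (-5 - 1*2) = (-5 + P) + (-5 - 2) = (-5 + P) - 7 = -12 + P)
((-5*5 - 3)*O(-3))*(-31) = ((-5*5 - 3)*(-12 - 3))*(-31) = ((-25 - 3)*(-15))*(-31) = -28*(-15)*(-31) = 420*(-31) = -13020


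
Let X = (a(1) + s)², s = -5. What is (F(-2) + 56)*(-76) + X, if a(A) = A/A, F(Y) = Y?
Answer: -4088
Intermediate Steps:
a(A) = 1
X = 16 (X = (1 - 5)² = (-4)² = 16)
(F(-2) + 56)*(-76) + X = (-2 + 56)*(-76) + 16 = 54*(-76) + 16 = -4104 + 16 = -4088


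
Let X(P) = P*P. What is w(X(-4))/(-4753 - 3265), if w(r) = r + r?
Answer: -16/4009 ≈ -0.0039910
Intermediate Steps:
X(P) = P²
w(r) = 2*r
w(X(-4))/(-4753 - 3265) = (2*(-4)²)/(-4753 - 3265) = (2*16)/(-8018) = 32*(-1/8018) = -16/4009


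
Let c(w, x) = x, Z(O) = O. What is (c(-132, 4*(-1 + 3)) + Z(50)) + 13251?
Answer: 13309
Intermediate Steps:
(c(-132, 4*(-1 + 3)) + Z(50)) + 13251 = (4*(-1 + 3) + 50) + 13251 = (4*2 + 50) + 13251 = (8 + 50) + 13251 = 58 + 13251 = 13309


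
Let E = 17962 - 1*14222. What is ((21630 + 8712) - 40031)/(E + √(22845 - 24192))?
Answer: -36236860/13988947 + 9689*I*√1347/13988947 ≈ -2.5904 + 0.02542*I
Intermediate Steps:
E = 3740 (E = 17962 - 14222 = 3740)
((21630 + 8712) - 40031)/(E + √(22845 - 24192)) = ((21630 + 8712) - 40031)/(3740 + √(22845 - 24192)) = (30342 - 40031)/(3740 + √(-1347)) = -9689/(3740 + I*√1347)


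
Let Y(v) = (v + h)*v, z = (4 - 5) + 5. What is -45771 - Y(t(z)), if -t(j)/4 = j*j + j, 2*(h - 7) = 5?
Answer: -51411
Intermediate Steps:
h = 19/2 (h = 7 + (1/2)*5 = 7 + 5/2 = 19/2 ≈ 9.5000)
z = 4 (z = -1 + 5 = 4)
t(j) = -4*j - 4*j**2 (t(j) = -4*(j*j + j) = -4*(j**2 + j) = -4*(j + j**2) = -4*j - 4*j**2)
Y(v) = v*(19/2 + v) (Y(v) = (v + 19/2)*v = (19/2 + v)*v = v*(19/2 + v))
-45771 - Y(t(z)) = -45771 - (-4*4*(1 + 4))*(19 + 2*(-4*4*(1 + 4)))/2 = -45771 - (-4*4*5)*(19 + 2*(-4*4*5))/2 = -45771 - (-80)*(19 + 2*(-80))/2 = -45771 - (-80)*(19 - 160)/2 = -45771 - (-80)*(-141)/2 = -45771 - 1*5640 = -45771 - 5640 = -51411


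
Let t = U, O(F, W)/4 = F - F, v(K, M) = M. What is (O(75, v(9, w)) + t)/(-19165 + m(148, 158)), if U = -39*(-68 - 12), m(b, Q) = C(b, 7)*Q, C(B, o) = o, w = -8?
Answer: -3120/18059 ≈ -0.17277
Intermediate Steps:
O(F, W) = 0 (O(F, W) = 4*(F - F) = 4*0 = 0)
m(b, Q) = 7*Q
U = 3120 (U = -39*(-80) = 3120)
t = 3120
(O(75, v(9, w)) + t)/(-19165 + m(148, 158)) = (0 + 3120)/(-19165 + 7*158) = 3120/(-19165 + 1106) = 3120/(-18059) = 3120*(-1/18059) = -3120/18059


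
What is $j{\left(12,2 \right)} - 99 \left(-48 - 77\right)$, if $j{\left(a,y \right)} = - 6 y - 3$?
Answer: $12360$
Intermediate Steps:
$j{\left(a,y \right)} = -3 - 6 y$
$j{\left(12,2 \right)} - 99 \left(-48 - 77\right) = \left(-3 - 12\right) - 99 \left(-48 - 77\right) = -15 - -12375 = -15 + 12375 = 12360$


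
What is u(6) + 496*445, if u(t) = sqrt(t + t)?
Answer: 220720 + 2*sqrt(3) ≈ 2.2072e+5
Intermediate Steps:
u(t) = sqrt(2)*sqrt(t) (u(t) = sqrt(2*t) = sqrt(2)*sqrt(t))
u(6) + 496*445 = sqrt(2)*sqrt(6) + 496*445 = 2*sqrt(3) + 220720 = 220720 + 2*sqrt(3)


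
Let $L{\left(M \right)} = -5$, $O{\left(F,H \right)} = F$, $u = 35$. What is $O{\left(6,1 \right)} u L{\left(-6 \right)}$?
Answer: $-1050$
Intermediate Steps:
$O{\left(6,1 \right)} u L{\left(-6 \right)} = 6 \cdot 35 \left(-5\right) = 210 \left(-5\right) = -1050$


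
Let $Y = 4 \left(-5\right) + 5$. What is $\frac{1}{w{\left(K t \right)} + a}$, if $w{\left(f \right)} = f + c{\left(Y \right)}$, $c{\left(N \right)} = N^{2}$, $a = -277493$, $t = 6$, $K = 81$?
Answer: $- \frac{1}{276782} \approx -3.613 \cdot 10^{-6}$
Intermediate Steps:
$Y = -15$ ($Y = -20 + 5 = -15$)
$w{\left(f \right)} = 225 + f$ ($w{\left(f \right)} = f + \left(-15\right)^{2} = f + 225 = 225 + f$)
$\frac{1}{w{\left(K t \right)} + a} = \frac{1}{\left(225 + 81 \cdot 6\right) - 277493} = \frac{1}{\left(225 + 486\right) - 277493} = \frac{1}{711 - 277493} = \frac{1}{-276782} = - \frac{1}{276782}$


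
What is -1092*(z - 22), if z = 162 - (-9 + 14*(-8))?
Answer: -285012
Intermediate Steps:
z = 283 (z = 162 - (-9 - 112) = 162 - 1*(-121) = 162 + 121 = 283)
-1092*(z - 22) = -1092*(283 - 22) = -1092*261 = -285012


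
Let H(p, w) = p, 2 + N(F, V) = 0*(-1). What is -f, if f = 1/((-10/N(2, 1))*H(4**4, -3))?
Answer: -1/1280 ≈ -0.00078125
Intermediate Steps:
N(F, V) = -2 (N(F, V) = -2 + 0*(-1) = -2 + 0 = -2)
f = 1/1280 (f = 1/((-10/(-2))*4**4) = 1/(-1/2*(-10)*256) = 1/(5*256) = 1/1280 ≈ 0.00078125)
-f = -1*1/1280 = -1/1280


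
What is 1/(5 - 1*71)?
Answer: -1/66 ≈ -0.015152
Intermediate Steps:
1/(5 - 1*71) = 1/(5 - 71) = 1/(-66) = -1/66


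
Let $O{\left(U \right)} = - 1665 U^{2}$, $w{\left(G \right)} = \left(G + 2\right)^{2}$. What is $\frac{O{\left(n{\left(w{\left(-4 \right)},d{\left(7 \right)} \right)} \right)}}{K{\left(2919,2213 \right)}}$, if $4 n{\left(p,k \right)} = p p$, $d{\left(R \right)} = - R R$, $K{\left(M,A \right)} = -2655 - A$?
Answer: $\frac{6660}{1217} \approx 5.4725$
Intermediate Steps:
$w{\left(G \right)} = \left(2 + G\right)^{2}$
$d{\left(R \right)} = - R^{2}$
$n{\left(p,k \right)} = \frac{p^{2}}{4}$ ($n{\left(p,k \right)} = \frac{p p}{4} = \frac{p^{2}}{4}$)
$\frac{O{\left(n{\left(w{\left(-4 \right)},d{\left(7 \right)} \right)} \right)}}{K{\left(2919,2213 \right)}} = \frac{\left(-1665\right) \left(\frac{\left(\left(2 - 4\right)^{2}\right)^{2}}{4}\right)^{2}}{-2655 - 2213} = \frac{\left(-1665\right) \left(\frac{\left(\left(-2\right)^{2}\right)^{2}}{4}\right)^{2}}{-2655 - 2213} = \frac{\left(-1665\right) \left(\frac{4^{2}}{4}\right)^{2}}{-4868} = - 1665 \left(\frac{1}{4} \cdot 16\right)^{2} \left(- \frac{1}{4868}\right) = - 1665 \cdot 4^{2} \left(- \frac{1}{4868}\right) = \left(-1665\right) 16 \left(- \frac{1}{4868}\right) = \left(-26640\right) \left(- \frac{1}{4868}\right) = \frac{6660}{1217}$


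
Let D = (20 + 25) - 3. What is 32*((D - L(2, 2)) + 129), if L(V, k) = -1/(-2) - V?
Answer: 5520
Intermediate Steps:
L(V, k) = 1/2 - V (L(V, k) = -1*(-1/2) - V = 1/2 - V)
D = 42 (D = 45 - 3 = 42)
32*((D - L(2, 2)) + 129) = 32*((42 - (1/2 - 1*2)) + 129) = 32*((42 - (1/2 - 2)) + 129) = 32*((42 - 1*(-3/2)) + 129) = 32*((42 + 3/2) + 129) = 32*(87/2 + 129) = 32*(345/2) = 5520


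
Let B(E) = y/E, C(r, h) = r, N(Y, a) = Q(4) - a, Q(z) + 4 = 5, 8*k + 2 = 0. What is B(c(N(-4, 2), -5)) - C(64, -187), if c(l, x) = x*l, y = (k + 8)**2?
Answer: -4159/80 ≈ -51.987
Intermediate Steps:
k = -1/4 (k = -1/4 + (1/8)*0 = -1/4 + 0 = -1/4 ≈ -0.25000)
Q(z) = 1 (Q(z) = -4 + 5 = 1)
N(Y, a) = 1 - a
y = 961/16 (y = (-1/4 + 8)**2 = (31/4)**2 = 961/16 ≈ 60.063)
c(l, x) = l*x
B(E) = 961/(16*E)
B(c(N(-4, 2), -5)) - C(64, -187) = 961/(16*(((1 - 1*2)*(-5)))) - 1*64 = 961/(16*(((1 - 2)*(-5)))) - 64 = 961/(16*((-1*(-5)))) - 64 = (961/16)/5 - 64 = (961/16)*(1/5) - 64 = 961/80 - 64 = -4159/80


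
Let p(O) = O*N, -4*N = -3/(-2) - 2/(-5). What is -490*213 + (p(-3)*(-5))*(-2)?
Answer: -417423/4 ≈ -1.0436e+5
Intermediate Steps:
N = -19/40 (N = -(-3/(-2) - 2/(-5))/4 = -(-3*(-1/2) - 2*(-1/5))/4 = -(3/2 + 2/5)/4 = -1/4*19/10 = -19/40 ≈ -0.47500)
p(O) = -19*O/40 (p(O) = O*(-19/40) = -19*O/40)
-490*213 + (p(-3)*(-5))*(-2) = -490*213 + (-19/40*(-3)*(-5))*(-2) = -104370 + ((57/40)*(-5))*(-2) = -104370 - 57/8*(-2) = -104370 + 57/4 = -417423/4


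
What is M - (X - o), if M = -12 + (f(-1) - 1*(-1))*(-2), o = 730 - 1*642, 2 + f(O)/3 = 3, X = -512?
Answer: 580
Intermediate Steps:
f(O) = 3 (f(O) = -6 + 3*3 = -6 + 9 = 3)
o = 88 (o = 730 - 642 = 88)
M = -20 (M = -12 + (3 - 1*(-1))*(-2) = -12 + (3 + 1)*(-2) = -12 + 4*(-2) = -12 - 8 = -20)
M - (X - o) = -20 - (-512 - 1*88) = -20 - (-512 - 88) = -20 - 1*(-600) = -20 + 600 = 580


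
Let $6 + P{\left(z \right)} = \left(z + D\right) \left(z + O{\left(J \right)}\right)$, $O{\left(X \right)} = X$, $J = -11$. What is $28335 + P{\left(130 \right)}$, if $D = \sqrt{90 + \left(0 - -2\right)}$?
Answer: $43799 + 238 \sqrt{23} \approx 44940.0$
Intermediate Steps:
$D = 2 \sqrt{23}$ ($D = \sqrt{90 + \left(0 + 2\right)} = \sqrt{90 + 2} = \sqrt{92} = 2 \sqrt{23} \approx 9.5917$)
$P{\left(z \right)} = -6 + \left(-11 + z\right) \left(z + 2 \sqrt{23}\right)$ ($P{\left(z \right)} = -6 + \left(z + 2 \sqrt{23}\right) \left(z - 11\right) = -6 + \left(z + 2 \sqrt{23}\right) \left(-11 + z\right) = -6 + \left(-11 + z\right) \left(z + 2 \sqrt{23}\right)$)
$28335 + P{\left(130 \right)} = 28335 - \left(1436 - 16900 - 238 \sqrt{23}\right) = 28335 - \left(-15464 - 238 \sqrt{23}\right) = 28335 + \left(15464 + 238 \sqrt{23}\right) = 43799 + 238 \sqrt{23}$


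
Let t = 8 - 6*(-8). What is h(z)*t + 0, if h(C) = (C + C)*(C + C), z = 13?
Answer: 37856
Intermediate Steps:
h(C) = 4*C² (h(C) = (2*C)*(2*C) = 4*C²)
t = 56 (t = 8 + 48 = 56)
h(z)*t + 0 = (4*13²)*56 + 0 = (4*169)*56 + 0 = 676*56 + 0 = 37856 + 0 = 37856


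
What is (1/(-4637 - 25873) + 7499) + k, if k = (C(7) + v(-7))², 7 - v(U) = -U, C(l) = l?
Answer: 230289479/30510 ≈ 7548.0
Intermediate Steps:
v(U) = 7 + U (v(U) = 7 - (-1)*U = 7 + U)
k = 49 (k = (7 + (7 - 7))² = (7 + 0)² = 7² = 49)
(1/(-4637 - 25873) + 7499) + k = (1/(-4637 - 25873) + 7499) + 49 = (1/(-30510) + 7499) + 49 = (-1/30510 + 7499) + 49 = 228794489/30510 + 49 = 230289479/30510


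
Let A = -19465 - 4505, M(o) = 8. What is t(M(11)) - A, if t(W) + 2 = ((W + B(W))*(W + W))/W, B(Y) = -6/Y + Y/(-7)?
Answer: 335723/14 ≈ 23980.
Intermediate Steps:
B(Y) = -6/Y - Y/7 (B(Y) = -6/Y + Y*(-⅐) = -6/Y - Y/7)
A = -23970
t(W) = -2 - 12/W + 12*W/7 (t(W) = -2 + ((W + (-6/W - W/7))*(W + W))/W = -2 + ((-6/W + 6*W/7)*(2*W))/W = -2 + (2*W*(-6/W + 6*W/7))/W = -2 + (-12/W + 12*W/7) = -2 - 12/W + 12*W/7)
t(M(11)) - A = (-2 - 12/8 + (12/7)*8) - 1*(-23970) = (-2 - 12*⅛ + 96/7) + 23970 = (-2 - 3/2 + 96/7) + 23970 = 143/14 + 23970 = 335723/14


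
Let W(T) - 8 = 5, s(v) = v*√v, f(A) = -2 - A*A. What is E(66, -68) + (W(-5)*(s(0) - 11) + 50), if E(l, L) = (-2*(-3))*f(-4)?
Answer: -201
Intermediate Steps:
f(A) = -2 - A²
s(v) = v^(3/2)
W(T) = 13 (W(T) = 8 + 5 = 13)
E(l, L) = -108 (E(l, L) = (-2*(-3))*(-2 - 1*(-4)²) = 6*(-2 - 1*16) = 6*(-2 - 16) = 6*(-18) = -108)
E(66, -68) + (W(-5)*(s(0) - 11) + 50) = -108 + (13*(0^(3/2) - 11) + 50) = -108 + (13*(0 - 11) + 50) = -108 + (13*(-11) + 50) = -108 + (-143 + 50) = -108 - 93 = -201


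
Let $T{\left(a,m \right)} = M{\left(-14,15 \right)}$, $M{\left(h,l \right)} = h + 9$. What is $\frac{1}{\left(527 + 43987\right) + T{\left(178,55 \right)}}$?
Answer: $\frac{1}{44509} \approx 2.2467 \cdot 10^{-5}$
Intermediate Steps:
$M{\left(h,l \right)} = 9 + h$
$T{\left(a,m \right)} = -5$ ($T{\left(a,m \right)} = 9 - 14 = -5$)
$\frac{1}{\left(527 + 43987\right) + T{\left(178,55 \right)}} = \frac{1}{\left(527 + 43987\right) - 5} = \frac{1}{44514 - 5} = \frac{1}{44509}$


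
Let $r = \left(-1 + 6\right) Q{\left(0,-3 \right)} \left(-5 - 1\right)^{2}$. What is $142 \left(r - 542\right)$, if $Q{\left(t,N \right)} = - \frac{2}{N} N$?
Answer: $-128084$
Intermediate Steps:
$Q{\left(t,N \right)} = -2$
$r = -360$ ($r = \left(-1 + 6\right) \left(-2\right) \left(-5 - 1\right)^{2} = 5 \left(-2\right) \left(-6\right)^{2} = \left(-10\right) 36 = -360$)
$142 \left(r - 542\right) = 142 \left(-360 - 542\right) = 142 \left(-902\right) = -128084$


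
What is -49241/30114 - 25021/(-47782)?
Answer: -57119681/51389541 ≈ -1.1115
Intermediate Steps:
-49241/30114 - 25021/(-47782) = -49241*1/30114 - 25021*(-1/47782) = -49241/30114 + 25021/47782 = -57119681/51389541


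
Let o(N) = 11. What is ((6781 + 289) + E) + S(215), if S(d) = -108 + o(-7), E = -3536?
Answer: 3437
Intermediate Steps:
S(d) = -97 (S(d) = -108 + 11 = -97)
((6781 + 289) + E) + S(215) = ((6781 + 289) - 3536) - 97 = (7070 - 3536) - 97 = 3534 - 97 = 3437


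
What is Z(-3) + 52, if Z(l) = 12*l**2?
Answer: 160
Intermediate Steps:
Z(-3) + 52 = 12*(-3)**2 + 52 = 12*9 + 52 = 108 + 52 = 160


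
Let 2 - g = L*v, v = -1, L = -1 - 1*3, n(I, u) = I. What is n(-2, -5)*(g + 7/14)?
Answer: 3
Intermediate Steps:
L = -4 (L = -1 - 3 = -4)
g = -2 (g = 2 - (-4)*(-1) = 2 - 1*4 = 2 - 4 = -2)
n(-2, -5)*(g + 7/14) = -2*(-2 + 7/14) = -2*(-2 + 7*(1/14)) = -2*(-2 + ½) = -2*(-3/2) = 3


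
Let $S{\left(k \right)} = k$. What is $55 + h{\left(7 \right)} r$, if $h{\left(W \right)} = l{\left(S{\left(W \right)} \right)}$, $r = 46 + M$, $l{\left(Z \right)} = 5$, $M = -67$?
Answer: $-50$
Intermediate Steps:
$r = -21$ ($r = 46 - 67 = -21$)
$h{\left(W \right)} = 5$
$55 + h{\left(7 \right)} r = 55 + 5 \left(-21\right) = 55 - 105 = -50$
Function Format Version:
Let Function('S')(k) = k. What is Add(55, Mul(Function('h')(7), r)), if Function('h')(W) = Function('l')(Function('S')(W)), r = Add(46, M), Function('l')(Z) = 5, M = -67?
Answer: -50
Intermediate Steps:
r = -21 (r = Add(46, -67) = -21)
Function('h')(W) = 5
Add(55, Mul(Function('h')(7), r)) = Add(55, Mul(5, -21)) = Add(55, -105) = -50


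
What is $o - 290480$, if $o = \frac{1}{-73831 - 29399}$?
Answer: $- \frac{29986250401}{103230} \approx -2.9048 \cdot 10^{5}$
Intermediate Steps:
$o = - \frac{1}{103230}$ ($o = \frac{1}{-103230} = - \frac{1}{103230} \approx -9.6871 \cdot 10^{-6}$)
$o - 290480 = - \frac{1}{103230} - 290480 = - \frac{29986250401}{103230}$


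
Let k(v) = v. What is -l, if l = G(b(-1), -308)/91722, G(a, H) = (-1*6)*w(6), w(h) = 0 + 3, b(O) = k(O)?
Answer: 3/15287 ≈ 0.00019625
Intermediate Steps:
b(O) = O
w(h) = 3
G(a, H) = -18 (G(a, H) = -1*6*3 = -6*3 = -18)
l = -3/15287 (l = -18/91722 = -18*1/91722 = -3/15287 ≈ -0.00019625)
-l = -1*(-3/15287) = 3/15287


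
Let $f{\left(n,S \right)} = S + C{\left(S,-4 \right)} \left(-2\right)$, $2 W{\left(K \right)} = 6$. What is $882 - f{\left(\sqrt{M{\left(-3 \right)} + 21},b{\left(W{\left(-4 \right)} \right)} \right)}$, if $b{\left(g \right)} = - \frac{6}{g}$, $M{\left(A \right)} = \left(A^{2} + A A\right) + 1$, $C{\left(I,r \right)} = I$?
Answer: $880$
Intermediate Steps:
$W{\left(K \right)} = 3$ ($W{\left(K \right)} = \frac{1}{2} \cdot 6 = 3$)
$M{\left(A \right)} = 1 + 2 A^{2}$ ($M{\left(A \right)} = \left(A^{2} + A^{2}\right) + 1 = 2 A^{2} + 1 = 1 + 2 A^{2}$)
$f{\left(n,S \right)} = - S$ ($f{\left(n,S \right)} = S + S \left(-2\right) = S - 2 S = - S$)
$882 - f{\left(\sqrt{M{\left(-3 \right)} + 21},b{\left(W{\left(-4 \right)} \right)} \right)} = 882 - - \frac{-6}{3} = 882 - \left(-1\right) \left(-2\right) = 882 - 2 = 880$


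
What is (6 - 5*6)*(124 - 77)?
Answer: -1128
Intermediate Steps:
(6 - 5*6)*(124 - 77) = (6 - 30)*47 = -24*47 = -1128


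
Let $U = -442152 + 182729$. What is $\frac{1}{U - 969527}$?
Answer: $- \frac{1}{1228950} \approx -8.137 \cdot 10^{-7}$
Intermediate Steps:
$U = -259423$
$\frac{1}{U - 969527} = \frac{1}{-259423 - 969527} = \frac{1}{-1228950} = - \frac{1}{1228950}$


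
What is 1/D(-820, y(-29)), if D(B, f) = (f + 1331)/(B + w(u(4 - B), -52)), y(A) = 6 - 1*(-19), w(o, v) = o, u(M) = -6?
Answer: -413/678 ≈ -0.60914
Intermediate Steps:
y(A) = 25 (y(A) = 6 + 19 = 25)
D(B, f) = (1331 + f)/(-6 + B) (D(B, f) = (f + 1331)/(B - 6) = (1331 + f)/(-6 + B))
1/D(-820, y(-29)) = 1/((1331 + 25)/(-6 - 820)) = 1/(1356/(-826)) = 1/(-1/826*1356) = 1/(-678/413) = -413/678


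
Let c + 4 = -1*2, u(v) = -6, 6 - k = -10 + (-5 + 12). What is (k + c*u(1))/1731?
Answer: 15/577 ≈ 0.025997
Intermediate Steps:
k = 9 (k = 6 - (-10 + (-5 + 12)) = 6 - (-10 + 7) = 6 - 1*(-3) = 6 + 3 = 9)
c = -6 (c = -4 - 1*2 = -4 - 2 = -6)
(k + c*u(1))/1731 = (9 - 6*(-6))/1731 = (9 + 36)*(1/1731) = 45*(1/1731) = 15/577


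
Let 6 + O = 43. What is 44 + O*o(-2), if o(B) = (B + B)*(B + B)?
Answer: 636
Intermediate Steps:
O = 37 (O = -6 + 43 = 37)
o(B) = 4*B² (o(B) = (2*B)*(2*B) = 4*B²)
44 + O*o(-2) = 44 + 37*(4*(-2)²) = 44 + 37*(4*4) = 44 + 37*16 = 44 + 592 = 636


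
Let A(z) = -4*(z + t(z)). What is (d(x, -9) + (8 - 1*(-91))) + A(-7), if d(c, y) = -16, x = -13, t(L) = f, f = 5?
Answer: 91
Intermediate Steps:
t(L) = 5
A(z) = -20 - 4*z (A(z) = -4*(z + 5) = -4*(5 + z) = -20 - 4*z)
(d(x, -9) + (8 - 1*(-91))) + A(-7) = (-16 + (8 - 1*(-91))) + (-20 - 4*(-7)) = (-16 + (8 + 91)) + (-20 + 28) = (-16 + 99) + 8 = 83 + 8 = 91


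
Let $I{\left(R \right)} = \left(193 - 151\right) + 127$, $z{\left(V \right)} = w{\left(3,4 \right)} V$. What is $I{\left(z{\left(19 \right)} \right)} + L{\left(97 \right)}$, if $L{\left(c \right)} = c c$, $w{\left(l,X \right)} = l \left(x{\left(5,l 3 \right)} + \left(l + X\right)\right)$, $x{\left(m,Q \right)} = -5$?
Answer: $9578$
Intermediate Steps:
$w{\left(l,X \right)} = l \left(-5 + X + l\right)$ ($w{\left(l,X \right)} = l \left(-5 + \left(l + X\right)\right) = l \left(-5 + \left(X + l\right)\right) = l \left(-5 + X + l\right)$)
$L{\left(c \right)} = c^{2}$
$z{\left(V \right)} = 6 V$ ($z{\left(V \right)} = 3 \left(-5 + 4 + 3\right) V = 3 \cdot 2 V = 6 V$)
$I{\left(R \right)} = 169$ ($I{\left(R \right)} = 42 + 127 = 169$)
$I{\left(z{\left(19 \right)} \right)} + L{\left(97 \right)} = 169 + 97^{2} = 169 + 9409 = 9578$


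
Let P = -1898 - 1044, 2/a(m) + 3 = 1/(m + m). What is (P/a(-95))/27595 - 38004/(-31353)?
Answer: 75197180791/54795115550 ≈ 1.3723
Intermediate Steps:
a(m) = 2/(-3 + 1/(2*m)) (a(m) = 2/(-3 + 1/(m + m)) = 2/(-3 + 1/(2*m)))
P = -2942
(P/a(-95))/27595 - 38004/(-31353) = -2942/((-4*(-95)/(-1 + 6*(-95))))/27595 - 38004/(-31353) = -2942/((-4*(-95)/(-1 - 570)))*(1/27595) - 38004*(-1/31353) = -2942/((-4*(-95)/(-571)))*(1/27595) + 12668/10451 = -2942/((-4*(-95)*(-1/571)))*(1/27595) + 12668/10451 = -2942/(-380/571)*(1/27595) + 12668/10451 = -2942*(-571/380)*(1/27595) + 12668/10451 = (839941/190)*(1/27595) + 12668/10451 = 839941/5243050 + 12668/10451 = 75197180791/54795115550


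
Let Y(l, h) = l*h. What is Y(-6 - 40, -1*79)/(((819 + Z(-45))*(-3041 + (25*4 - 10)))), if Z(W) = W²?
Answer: -23/53118 ≈ -0.00043300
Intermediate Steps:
Y(l, h) = h*l
Y(-6 - 40, -1*79)/(((819 + Z(-45))*(-3041 + (25*4 - 10)))) = ((-1*79)*(-6 - 40))/(((819 + (-45)²)*(-3041 + (25*4 - 10)))) = (-79*(-46))/(((819 + 2025)*(-3041 + (100 - 10)))) = 3634/((2844*(-3041 + 90))) = 3634/((2844*(-2951))) = 3634/(-8392644) = 3634*(-1/8392644) = -23/53118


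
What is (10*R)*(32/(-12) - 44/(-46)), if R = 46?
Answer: -2360/3 ≈ -786.67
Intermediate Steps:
(10*R)*(32/(-12) - 44/(-46)) = (10*46)*(32/(-12) - 44/(-46)) = 460*(32*(-1/12) - 44*(-1/46)) = 460*(-8/3 + 22/23) = 460*(-118/69) = -2360/3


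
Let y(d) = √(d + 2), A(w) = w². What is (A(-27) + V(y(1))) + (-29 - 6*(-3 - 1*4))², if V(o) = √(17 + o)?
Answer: 898 + √(17 + √3) ≈ 902.33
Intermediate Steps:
y(d) = √(2 + d)
(A(-27) + V(y(1))) + (-29 - 6*(-3 - 1*4))² = ((-27)² + √(17 + √(2 + 1))) + (-29 - 6*(-3 - 1*4))² = (729 + √(17 + √3)) + (-29 - 6*(-3 - 4))² = (729 + √(17 + √3)) + (-29 - 6*(-7))² = (729 + √(17 + √3)) + (-29 + 42)² = (729 + √(17 + √3)) + 13² = (729 + √(17 + √3)) + 169 = 898 + √(17 + √3)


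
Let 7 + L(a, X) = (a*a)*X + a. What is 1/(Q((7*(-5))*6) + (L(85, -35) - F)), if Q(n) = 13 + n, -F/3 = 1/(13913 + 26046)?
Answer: -39959/10109387243 ≈ -3.9527e-6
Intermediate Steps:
L(a, X) = -7 + a + X*a² (L(a, X) = -7 + ((a*a)*X + a) = -7 + (a²*X + a) = -7 + (X*a² + a) = -7 + (a + X*a²) = -7 + a + X*a²)
F = -3/39959 (F = -3/(13913 + 26046) = -3/39959 ≈ -7.5077e-5)
1/(Q((7*(-5))*6) + (L(85, -35) - F)) = 1/((13 + (7*(-5))*6) + ((-7 + 85 - 35*85²) - 1*(-3/39959))) = 1/((13 - 35*6) + ((-7 + 85 - 35*7225) + 3/39959)) = 1/((13 - 210) + ((-7 + 85 - 252875) + 3/39959)) = 1/(-197 + (-252797 + 3/39959)) = 1/(-197 - 10101515320/39959) = 1/(-10109387243/39959) = -39959/10109387243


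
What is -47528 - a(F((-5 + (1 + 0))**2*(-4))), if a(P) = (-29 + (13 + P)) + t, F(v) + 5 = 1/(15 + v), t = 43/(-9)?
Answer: -20948471/441 ≈ -47502.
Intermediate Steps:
t = -43/9 (t = 43*(-1/9) = -43/9 ≈ -4.7778)
F(v) = -5 + 1/(15 + v)
a(P) = -187/9 + P (a(P) = (-29 + (13 + P)) - 43/9 = (-16 + P) - 43/9 = -187/9 + P)
-47528 - a(F((-5 + (1 + 0))**2*(-4))) = -47528 - (-187/9 + (-74 - 5*(-5 + (1 + 0))**2*(-4))/(15 + (-5 + (1 + 0))**2*(-4))) = -47528 - (-187/9 + (-74 - 5*(-5 + 1)**2*(-4))/(15 + (-5 + 1)**2*(-4))) = -47528 - (-187/9 + (-74 - 5*(-4)**2*(-4))/(15 + (-4)**2*(-4))) = -47528 - (-187/9 + (-74 - 80*(-4))/(15 + 16*(-4))) = -47528 - (-187/9 + (-74 - 5*(-64))/(15 - 64)) = -47528 - (-187/9 + (-74 + 320)/(-49)) = -47528 - (-187/9 - 1/49*246) = -47528 - (-187/9 - 246/49) = -47528 - 1*(-11377/441) = -47528 + 11377/441 = -20948471/441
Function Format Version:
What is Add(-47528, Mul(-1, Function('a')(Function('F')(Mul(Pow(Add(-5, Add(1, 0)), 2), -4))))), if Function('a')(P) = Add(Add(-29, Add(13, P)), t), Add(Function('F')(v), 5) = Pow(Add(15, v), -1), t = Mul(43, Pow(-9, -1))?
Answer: Rational(-20948471, 441) ≈ -47502.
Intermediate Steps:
t = Rational(-43, 9) (t = Mul(43, Rational(-1, 9)) = Rational(-43, 9) ≈ -4.7778)
Function('F')(v) = Add(-5, Pow(Add(15, v), -1))
Function('a')(P) = Add(Rational(-187, 9), P) (Function('a')(P) = Add(Add(-29, Add(13, P)), Rational(-43, 9)) = Add(Add(-16, P), Rational(-43, 9)) = Add(Rational(-187, 9), P))
Add(-47528, Mul(-1, Function('a')(Function('F')(Mul(Pow(Add(-5, Add(1, 0)), 2), -4))))) = Add(-47528, Mul(-1, Add(Rational(-187, 9), Mul(Pow(Add(15, Mul(Pow(Add(-5, Add(1, 0)), 2), -4)), -1), Add(-74, Mul(-5, Mul(Pow(Add(-5, Add(1, 0)), 2), -4))))))) = Add(-47528, Mul(-1, Add(Rational(-187, 9), Mul(Pow(Add(15, Mul(Pow(Add(-5, 1), 2), -4)), -1), Add(-74, Mul(-5, Mul(Pow(Add(-5, 1), 2), -4))))))) = Add(-47528, Mul(-1, Add(Rational(-187, 9), Mul(Pow(Add(15, Mul(Pow(-4, 2), -4)), -1), Add(-74, Mul(-5, Mul(Pow(-4, 2), -4))))))) = Add(-47528, Mul(-1, Add(Rational(-187, 9), Mul(Pow(Add(15, Mul(16, -4)), -1), Add(-74, Mul(-5, Mul(16, -4))))))) = Add(-47528, Mul(-1, Add(Rational(-187, 9), Mul(Pow(Add(15, -64), -1), Add(-74, Mul(-5, -64)))))) = Add(-47528, Mul(-1, Add(Rational(-187, 9), Mul(Pow(-49, -1), Add(-74, 320))))) = Add(-47528, Mul(-1, Add(Rational(-187, 9), Mul(Rational(-1, 49), 246)))) = Add(-47528, Mul(-1, Add(Rational(-187, 9), Rational(-246, 49)))) = Add(-47528, Mul(-1, Rational(-11377, 441))) = Add(-47528, Rational(11377, 441)) = Rational(-20948471, 441)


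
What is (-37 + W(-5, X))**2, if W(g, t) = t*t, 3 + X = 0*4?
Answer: 784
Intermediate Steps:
X = -3 (X = -3 + 0*4 = -3 + 0 = -3)
W(g, t) = t**2
(-37 + W(-5, X))**2 = (-37 + (-3)**2)**2 = (-37 + 9)**2 = (-28)**2 = 784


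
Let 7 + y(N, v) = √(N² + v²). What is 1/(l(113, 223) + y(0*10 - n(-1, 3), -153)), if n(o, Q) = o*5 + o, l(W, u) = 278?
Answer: 271/49996 - 3*√2605/49996 ≈ 0.0023578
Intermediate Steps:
n(o, Q) = 6*o (n(o, Q) = 5*o + o = 6*o)
y(N, v) = -7 + √(N² + v²)
1/(l(113, 223) + y(0*10 - n(-1, 3), -153)) = 1/(278 + (-7 + √((0*10 - 6*(-1))² + (-153)²))) = 1/(278 + (-7 + √((0 - 1*(-6))² + 23409))) = 1/(278 + (-7 + √((0 + 6)² + 23409))) = 1/(278 + (-7 + √(6² + 23409))) = 1/(278 + (-7 + √(36 + 23409))) = 1/(278 + (-7 + √23445)) = 1/(278 + (-7 + 3*√2605)) = 1/(271 + 3*√2605)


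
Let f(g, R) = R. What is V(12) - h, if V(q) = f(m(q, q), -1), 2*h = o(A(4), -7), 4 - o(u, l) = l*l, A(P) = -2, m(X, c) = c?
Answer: 43/2 ≈ 21.500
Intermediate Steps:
o(u, l) = 4 - l² (o(u, l) = 4 - l*l = 4 - l²)
h = -45/2 (h = (4 - 1*(-7)²)/2 = (4 - 1*49)/2 = (4 - 49)/2 = (½)*(-45) = -45/2 ≈ -22.500)
V(q) = -1
V(12) - h = -1 - 1*(-45/2) = -1 + 45/2 = 43/2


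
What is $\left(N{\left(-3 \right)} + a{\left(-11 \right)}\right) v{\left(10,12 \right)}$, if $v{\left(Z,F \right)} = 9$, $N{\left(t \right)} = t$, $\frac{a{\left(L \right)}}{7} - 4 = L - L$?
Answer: $225$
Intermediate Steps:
$a{\left(L \right)} = 28$ ($a{\left(L \right)} = 28 + 7 \left(L - L\right) = 28 + 7 \cdot 0 = 28 + 0 = 28$)
$\left(N{\left(-3 \right)} + a{\left(-11 \right)}\right) v{\left(10,12 \right)} = \left(-3 + 28\right) 9 = 25 \cdot 9 = 225$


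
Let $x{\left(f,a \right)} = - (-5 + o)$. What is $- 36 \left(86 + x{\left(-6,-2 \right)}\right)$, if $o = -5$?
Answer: $-3456$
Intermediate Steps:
$x{\left(f,a \right)} = 10$ ($x{\left(f,a \right)} = - (-5 - 5) = \left(-1\right) \left(-10\right) = 10$)
$- 36 \left(86 + x{\left(-6,-2 \right)}\right) = - 36 \left(86 + 10\right) = \left(-36\right) 96 = -3456$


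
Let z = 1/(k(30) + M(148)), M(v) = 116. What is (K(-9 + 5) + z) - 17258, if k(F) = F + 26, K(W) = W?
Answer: -2969063/172 ≈ -17262.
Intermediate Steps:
k(F) = 26 + F
z = 1/172 (z = 1/((26 + 30) + 116) = 1/(56 + 116) = 1/172 ≈ 0.0058140)
(K(-9 + 5) + z) - 17258 = ((-9 + 5) + 1/172) - 17258 = (-4 + 1/172) - 17258 = -687/172 - 17258 = -2969063/172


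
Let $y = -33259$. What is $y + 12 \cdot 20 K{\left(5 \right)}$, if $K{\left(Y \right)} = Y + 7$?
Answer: $-30379$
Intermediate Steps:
$K{\left(Y \right)} = 7 + Y$
$y + 12 \cdot 20 K{\left(5 \right)} = -33259 + 12 \cdot 20 \left(7 + 5\right) = -33259 + 240 \cdot 12 = -33259 + 2880 = -30379$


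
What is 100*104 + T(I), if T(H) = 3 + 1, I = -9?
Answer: 10404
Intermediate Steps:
T(H) = 4
100*104 + T(I) = 100*104 + 4 = 10400 + 4 = 10404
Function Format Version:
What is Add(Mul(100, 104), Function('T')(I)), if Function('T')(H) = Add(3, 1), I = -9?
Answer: 10404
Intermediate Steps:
Function('T')(H) = 4
Add(Mul(100, 104), Function('T')(I)) = Add(Mul(100, 104), 4) = Add(10400, 4) = 10404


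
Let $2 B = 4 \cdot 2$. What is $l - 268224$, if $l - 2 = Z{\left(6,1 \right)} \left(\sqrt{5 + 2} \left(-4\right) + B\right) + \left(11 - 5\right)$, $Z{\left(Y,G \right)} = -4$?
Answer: $-268232 + 16 \sqrt{7} \approx -2.6819 \cdot 10^{5}$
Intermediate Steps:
$B = 4$ ($B = \frac{4 \cdot 2}{2} = \frac{1}{2} \cdot 8 = 4$)
$l = -8 + 16 \sqrt{7}$ ($l = 2 + \left(- 4 \left(\sqrt{5 + 2} \left(-4\right) + 4\right) + \left(11 - 5\right)\right) = 2 - \left(-6 + 4 \left(\sqrt{7} \left(-4\right) + 4\right)\right) = 2 - \left(-6 + 4 \left(- 4 \sqrt{7} + 4\right)\right) = 2 - \left(-6 + 4 \left(4 - 4 \sqrt{7}\right)\right) = 2 - \left(10 - 16 \sqrt{7}\right) = -8 + 16 \sqrt{7} \approx 34.332$)
$l - 268224 = \left(-8 + 16 \sqrt{7}\right) - 268224 = -268232 + 16 \sqrt{7}$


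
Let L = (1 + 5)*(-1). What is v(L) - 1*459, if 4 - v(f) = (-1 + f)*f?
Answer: -497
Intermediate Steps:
L = -6 (L = 6*(-1) = -6)
v(f) = 4 - f*(-1 + f) (v(f) = 4 - (-1 + f)*f = 4 - f*(-1 + f))
v(L) - 1*459 = (4 - 6 - 1*(-6)**2) - 1*459 = (4 - 6 - 1*36) - 459 = (4 - 6 - 36) - 459 = -38 - 459 = -497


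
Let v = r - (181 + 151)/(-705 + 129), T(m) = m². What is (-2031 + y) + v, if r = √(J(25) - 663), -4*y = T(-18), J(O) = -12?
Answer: -304045/144 + 15*I*√3 ≈ -2111.4 + 25.981*I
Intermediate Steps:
y = -81 (y = -¼*(-18)² = -¼*324 = -81)
r = 15*I*√3 (r = √(-12 - 663) = √(-675) = 15*I*√3 ≈ 25.981*I)
v = 83/144 + 15*I*√3 (v = 15*I*√3 - (181 + 151)/(-705 + 129) = 15*I*√3 - 332/(-576) = 15*I*√3 - 332*(-1)/576 = 15*I*√3 - 1*(-83/144) = 15*I*√3 + 83/144 = 83/144 + 15*I*√3 ≈ 0.57639 + 25.981*I)
(-2031 + y) + v = (-2031 - 81) + (83/144 + 15*I*√3) = -2112 + (83/144 + 15*I*√3) = -304045/144 + 15*I*√3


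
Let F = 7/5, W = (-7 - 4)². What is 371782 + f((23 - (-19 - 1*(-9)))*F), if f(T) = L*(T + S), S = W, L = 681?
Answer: 2428226/5 ≈ 4.8565e+5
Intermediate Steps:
W = 121 (W = (-11)² = 121)
F = 7/5 (F = 7*(⅕) = 7/5 ≈ 1.4000)
S = 121
f(T) = 82401 + 681*T (f(T) = 681*(T + 121) = 681*(121 + T) = 82401 + 681*T)
371782 + f((23 - (-19 - 1*(-9)))*F) = 371782 + (82401 + 681*((23 - (-19 - 1*(-9)))*(7/5))) = 371782 + (82401 + 681*((23 - (-19 + 9))*(7/5))) = 371782 + (82401 + 681*((23 - 1*(-10))*(7/5))) = 371782 + (82401 + 681*((23 + 10)*(7/5))) = 371782 + (82401 + 681*(33*(7/5))) = 371782 + (82401 + 681*(231/5)) = 371782 + (82401 + 157311/5) = 371782 + 569316/5 = 2428226/5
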